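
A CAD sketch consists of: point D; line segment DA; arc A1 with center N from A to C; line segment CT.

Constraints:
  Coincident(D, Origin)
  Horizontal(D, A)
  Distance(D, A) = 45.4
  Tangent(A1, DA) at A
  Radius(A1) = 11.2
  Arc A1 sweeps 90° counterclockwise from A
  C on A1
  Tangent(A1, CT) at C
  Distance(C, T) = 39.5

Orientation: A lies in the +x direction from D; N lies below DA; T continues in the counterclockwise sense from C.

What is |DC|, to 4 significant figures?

35.99

D is at the origin; DA is horizontal with |DA| = 45.4 and A on the +x side, so A = (45.40, 0.000). Since A1 is tangent to DA there, NA ⟂ DA, so N = A + (0, -11.2) = (45.40, -11.20). On A1, A sits at bearing 90° from N; a 90° counterclockwise sweep puts C at bearing 180°, so C = N + 11.2·(cos 180°, sin 180°) = (34.20, -11.20). Then |DC| = |C − D| = 35.99.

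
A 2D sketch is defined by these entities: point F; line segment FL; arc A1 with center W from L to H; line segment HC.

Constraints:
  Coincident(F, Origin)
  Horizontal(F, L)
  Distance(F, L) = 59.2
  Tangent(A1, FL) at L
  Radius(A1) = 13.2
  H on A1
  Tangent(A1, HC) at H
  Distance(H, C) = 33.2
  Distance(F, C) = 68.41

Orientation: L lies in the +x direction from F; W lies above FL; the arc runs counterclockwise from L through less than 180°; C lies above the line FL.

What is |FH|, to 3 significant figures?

72.8

Checks: F = (0.00, 0.00) ✓; F.y = 0.00, L.y = 0.00 ✓; |WH| = 13.20 ✓; ∠(WH, HC) = 90.00° ✓; |HC| = 33.20 ✓; |FC| = 68.41 ✓.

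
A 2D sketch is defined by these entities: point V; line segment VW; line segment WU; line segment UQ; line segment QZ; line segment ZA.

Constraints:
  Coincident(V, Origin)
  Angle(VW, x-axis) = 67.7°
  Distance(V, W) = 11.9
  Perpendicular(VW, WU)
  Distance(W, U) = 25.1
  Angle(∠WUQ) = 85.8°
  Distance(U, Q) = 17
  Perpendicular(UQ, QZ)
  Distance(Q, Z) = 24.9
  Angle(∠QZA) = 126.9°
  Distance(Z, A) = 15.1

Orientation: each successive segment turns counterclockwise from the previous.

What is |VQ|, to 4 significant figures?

24.38

The perpendicularity gives WU at right angles to VW, so WU runs at 157.7°; with |WU| = 25.1, U = (-18.71, 20.53). ∠WUQ = 85.8° gives UQ at -108.1° from the x-axis; with |UQ| = 17.0, Q = (-23.99, 4.376). Then |VQ| = |Q − V| = 24.38.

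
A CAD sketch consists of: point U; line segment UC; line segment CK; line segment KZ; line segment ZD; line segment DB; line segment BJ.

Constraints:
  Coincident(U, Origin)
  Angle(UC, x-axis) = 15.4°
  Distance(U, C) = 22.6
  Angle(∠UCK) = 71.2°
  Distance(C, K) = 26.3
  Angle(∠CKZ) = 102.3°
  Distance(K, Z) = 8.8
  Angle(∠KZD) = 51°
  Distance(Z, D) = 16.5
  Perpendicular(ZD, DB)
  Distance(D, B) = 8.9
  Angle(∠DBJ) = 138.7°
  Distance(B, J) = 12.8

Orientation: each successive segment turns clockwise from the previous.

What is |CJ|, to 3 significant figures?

31.5

U is at the origin; UC runs at 15.4° with length 22.6, so C = (21.8, 6.00). ∠UCK = 71.2° gives CK at -93.4° from the x-axis; with |CK| = 26.3, K = (20.2, -20.3). ∠CKZ = 102.3° gives KZ at -171° from the x-axis; with |KZ| = 8.8, Z = (11.5, -21.6). ∠KZD = 51.0° gives ZD at 59.9° from the x-axis; with |ZD| = 16.5, D = (19.8, -7.34). ZD ⟂ DB, so DB runs at -30.1°; with |DB| = 8.9, B = (27.5, -11.8). ∠DBJ = 138.7° gives BJ at -71.4° from the x-axis; with |BJ| = 12.8, J = (31.6, -23.9). Then |CJ| = |J − C| = 31.5.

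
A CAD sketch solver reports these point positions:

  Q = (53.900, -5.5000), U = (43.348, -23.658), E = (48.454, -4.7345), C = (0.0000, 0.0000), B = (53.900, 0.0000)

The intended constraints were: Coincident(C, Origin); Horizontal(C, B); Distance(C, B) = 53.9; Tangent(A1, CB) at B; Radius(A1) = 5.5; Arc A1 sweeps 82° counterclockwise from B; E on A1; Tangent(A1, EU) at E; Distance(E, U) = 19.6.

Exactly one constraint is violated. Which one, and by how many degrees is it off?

Tangent(A1, EU) at E — off by 7.10°.

C = (0.00, 0.00) ✓; C.y = 0.00, B.y = 0.00 ✓; |CB| = 53.90 ✓; ∠(QB, BC) = 90.00° ✓; |QB| = 5.500 ✓; bearing(Q→E) − bearing(Q→B) = 82.00° ✓; |QE| = 5.500 ✓; ∠(QE, EU) = 97.10° ✗; |EU| = 19.60 ✓.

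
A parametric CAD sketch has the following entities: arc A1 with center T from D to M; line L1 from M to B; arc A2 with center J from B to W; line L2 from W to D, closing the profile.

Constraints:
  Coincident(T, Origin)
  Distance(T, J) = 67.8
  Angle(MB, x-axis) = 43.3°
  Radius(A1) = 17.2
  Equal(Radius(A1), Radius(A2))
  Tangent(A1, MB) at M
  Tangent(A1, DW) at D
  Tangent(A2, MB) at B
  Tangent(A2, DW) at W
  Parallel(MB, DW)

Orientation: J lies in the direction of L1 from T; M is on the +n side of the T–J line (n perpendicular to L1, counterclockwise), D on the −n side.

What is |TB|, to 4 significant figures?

69.95

Tangency of A1 to both parallel lines with radius 17.2 puts M and D at T ± 17.2·n: M = (-11.80, 12.52), D = (11.80, -12.52). Equal radii place B and W the same way about J: B = J + 17.2·n = (37.55, 59.02), W = J − 17.2·n = (61.14, 33.98). Then |TB| = |B − T| = 69.95.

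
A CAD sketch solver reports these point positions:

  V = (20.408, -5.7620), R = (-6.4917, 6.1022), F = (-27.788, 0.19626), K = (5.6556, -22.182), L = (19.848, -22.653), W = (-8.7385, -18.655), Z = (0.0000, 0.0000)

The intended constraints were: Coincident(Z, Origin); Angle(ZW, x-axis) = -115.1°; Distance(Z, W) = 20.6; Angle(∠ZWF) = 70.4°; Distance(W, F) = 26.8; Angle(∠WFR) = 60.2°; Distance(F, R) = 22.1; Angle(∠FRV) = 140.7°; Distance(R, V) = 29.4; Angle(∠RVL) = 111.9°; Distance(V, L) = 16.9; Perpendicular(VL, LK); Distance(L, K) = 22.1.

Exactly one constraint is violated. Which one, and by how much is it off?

Distance(L, K) = 22.1 — off by 7.90.

Z = (0.00, 0.00) ✓; ZW at -115.1° ✓; |ZW| = 20.60 ✓; ∠ZWF = 70.40° ✓; |WF| = 26.80 ✓; ∠WFR = 60.20° ✓; |FR| = 22.10 ✓; ∠FRV = 140.7° ✓; |RV| = 29.40 ✓; ∠RVL = 111.9° ✓; |VL| = 16.90 ✓; ∠(VL, LK) = 90.00° ✓; |LK| = 14.20 ✗.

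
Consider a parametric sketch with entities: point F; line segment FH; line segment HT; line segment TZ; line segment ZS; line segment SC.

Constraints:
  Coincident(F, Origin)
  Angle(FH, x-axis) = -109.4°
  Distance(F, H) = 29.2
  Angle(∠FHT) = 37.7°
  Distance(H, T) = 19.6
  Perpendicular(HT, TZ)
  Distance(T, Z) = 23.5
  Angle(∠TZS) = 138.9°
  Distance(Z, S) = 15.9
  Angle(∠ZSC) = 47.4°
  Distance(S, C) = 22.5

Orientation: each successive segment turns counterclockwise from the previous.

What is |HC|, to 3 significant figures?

14.7

∠TZS = 138.9° gives ZS at 164° from the x-axis; with |ZS| = 15.9, S = (-21.3, 7.22). ∠ZSC = 47.4° gives SC at -63.4° from the x-axis; with |SC| = 22.5, C = (-11.2, -12.9). Then |HC| = |C − H| = 14.7.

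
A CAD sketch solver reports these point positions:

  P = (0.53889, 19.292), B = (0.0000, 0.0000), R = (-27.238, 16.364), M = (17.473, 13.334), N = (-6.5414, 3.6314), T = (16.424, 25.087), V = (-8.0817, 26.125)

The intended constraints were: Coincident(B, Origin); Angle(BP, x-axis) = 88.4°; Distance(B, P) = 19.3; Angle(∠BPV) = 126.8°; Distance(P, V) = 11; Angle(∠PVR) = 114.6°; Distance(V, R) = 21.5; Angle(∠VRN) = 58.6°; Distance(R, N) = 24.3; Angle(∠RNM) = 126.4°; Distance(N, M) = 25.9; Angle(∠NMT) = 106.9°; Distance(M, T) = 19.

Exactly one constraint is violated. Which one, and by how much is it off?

Distance(M, T) = 19 — off by 7.20.

B = (0.00, 0.00) ✓; BP at 88.40° ✓; |BP| = 19.30 ✓; ∠BPV = 126.8° ✓; |PV| = 11.00 ✓; ∠PVR = 114.6° ✓; |VR| = 21.50 ✓; ∠VRN = 58.60° ✓; |RN| = 24.30 ✓; ∠RNM = 126.4° ✓; |NM| = 25.90 ✓; ∠NMT = 106.9° ✓; |MT| = 11.80 ✗.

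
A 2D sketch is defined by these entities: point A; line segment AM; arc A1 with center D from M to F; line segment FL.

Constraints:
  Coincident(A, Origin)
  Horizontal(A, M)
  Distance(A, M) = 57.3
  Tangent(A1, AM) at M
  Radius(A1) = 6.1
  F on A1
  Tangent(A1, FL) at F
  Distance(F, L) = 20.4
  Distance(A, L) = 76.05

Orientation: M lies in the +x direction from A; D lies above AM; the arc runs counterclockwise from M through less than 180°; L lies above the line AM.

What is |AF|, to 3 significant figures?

62.5

Checks: |DF| = 6.100 ✓; ∠(DF, FL) = 90.00° ✓; |FL| = 20.40 ✓; |AL| = 76.05 ✓.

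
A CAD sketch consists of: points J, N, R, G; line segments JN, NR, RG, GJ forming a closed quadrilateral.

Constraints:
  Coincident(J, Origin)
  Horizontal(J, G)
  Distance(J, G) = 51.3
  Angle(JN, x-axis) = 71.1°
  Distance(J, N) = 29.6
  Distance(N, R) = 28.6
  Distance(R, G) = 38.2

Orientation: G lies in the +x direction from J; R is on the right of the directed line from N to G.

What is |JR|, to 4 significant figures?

13.11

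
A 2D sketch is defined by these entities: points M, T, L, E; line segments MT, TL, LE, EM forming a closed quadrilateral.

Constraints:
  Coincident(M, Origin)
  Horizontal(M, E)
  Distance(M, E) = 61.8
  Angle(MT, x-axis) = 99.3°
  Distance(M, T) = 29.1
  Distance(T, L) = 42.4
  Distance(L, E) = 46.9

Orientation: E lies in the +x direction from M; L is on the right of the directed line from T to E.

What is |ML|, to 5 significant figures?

17.812

Checks: |TL| = 42.40 ✓; |LE| = 46.90 ✓.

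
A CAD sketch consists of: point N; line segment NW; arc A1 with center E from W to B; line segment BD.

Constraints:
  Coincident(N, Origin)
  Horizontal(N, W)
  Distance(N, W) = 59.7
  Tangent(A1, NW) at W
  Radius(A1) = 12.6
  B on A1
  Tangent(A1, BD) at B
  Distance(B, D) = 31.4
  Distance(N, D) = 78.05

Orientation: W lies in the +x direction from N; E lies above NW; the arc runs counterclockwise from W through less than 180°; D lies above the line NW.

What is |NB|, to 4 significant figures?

73.58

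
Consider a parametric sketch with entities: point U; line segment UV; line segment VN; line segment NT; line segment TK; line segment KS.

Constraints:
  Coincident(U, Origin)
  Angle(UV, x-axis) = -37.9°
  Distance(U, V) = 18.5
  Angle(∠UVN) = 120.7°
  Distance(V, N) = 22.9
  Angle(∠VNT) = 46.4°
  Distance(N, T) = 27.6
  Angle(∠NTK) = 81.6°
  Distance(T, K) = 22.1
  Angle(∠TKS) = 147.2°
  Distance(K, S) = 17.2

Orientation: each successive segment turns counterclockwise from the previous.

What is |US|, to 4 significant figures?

30.52

∠NTK = 81.6° gives TK at -106.6° from the x-axis; with |TK| = 22.1, K = (4.591, -12.52). ∠TKS = 147.2° gives KS at -73.80° from the x-axis; with |KS| = 17.2, S = (9.390, -29.04). Then |US| = |S − U| = 30.52.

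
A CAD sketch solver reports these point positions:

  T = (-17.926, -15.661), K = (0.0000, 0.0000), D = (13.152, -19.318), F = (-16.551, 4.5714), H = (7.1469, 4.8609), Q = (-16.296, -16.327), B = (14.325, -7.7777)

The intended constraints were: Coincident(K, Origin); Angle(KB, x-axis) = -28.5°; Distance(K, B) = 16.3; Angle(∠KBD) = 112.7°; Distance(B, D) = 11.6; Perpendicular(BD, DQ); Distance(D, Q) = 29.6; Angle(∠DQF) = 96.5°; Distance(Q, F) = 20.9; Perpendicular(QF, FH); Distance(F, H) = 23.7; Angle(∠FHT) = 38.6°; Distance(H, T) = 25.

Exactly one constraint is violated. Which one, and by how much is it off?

Distance(H, T) = 25 — off by 7.40.

K = (0.00, 0.00) ✓; KB at -28.50° ✓; |KB| = 16.30 ✓; ∠KBD = 112.7° ✓; |BD| = 11.60 ✓; ∠(BD, DQ) = 90.00° ✓; |DQ| = 29.60 ✓; ∠DQF = 96.50° ✓; |QF| = 20.90 ✓; ∠(QF, FH) = 90.00° ✓; |FH| = 23.70 ✓; ∠FHT = 38.60° ✓; |HT| = 32.40 ✗.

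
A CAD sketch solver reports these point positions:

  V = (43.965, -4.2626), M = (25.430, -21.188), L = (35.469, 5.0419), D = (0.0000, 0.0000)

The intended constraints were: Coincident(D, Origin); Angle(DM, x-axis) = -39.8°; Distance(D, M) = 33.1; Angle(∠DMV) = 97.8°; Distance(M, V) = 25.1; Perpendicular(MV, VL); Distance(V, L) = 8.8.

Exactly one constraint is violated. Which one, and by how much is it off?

Distance(V, L) = 8.8 — off by 3.80.

D = (0.00, 0.00) ✓; DM at -39.80° ✓; |DM| = 33.10 ✓; ∠DMV = 97.80° ✓; |MV| = 25.10 ✓; ∠(MV, VL) = 90.00° ✓; |VL| = 12.60 ✗.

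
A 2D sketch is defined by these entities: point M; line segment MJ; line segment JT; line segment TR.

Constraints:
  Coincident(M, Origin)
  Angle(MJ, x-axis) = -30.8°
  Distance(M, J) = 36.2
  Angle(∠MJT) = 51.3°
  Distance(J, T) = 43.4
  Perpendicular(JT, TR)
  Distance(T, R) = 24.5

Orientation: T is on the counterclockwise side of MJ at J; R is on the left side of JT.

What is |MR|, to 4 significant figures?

21.10

M is at the origin; MJ runs at -30.8° with length 36.2, so J = 36.2·(cos -30.8°, sin -30.8°) = (31.09, -18.54). ∠MJT = 51.3°, so JT runs at -30.8° + (180° − 51.3°) = 97.90° from the x-axis; with |JT| = 43.4, T = J + 43.4·(cos 97.90°, sin 97.90°) = (25.13, 24.45). JT ⟂ TR; with |TR| = 24.5 on the left of JT, R = T + 24.5·(-0.9905, -0.1374) = (0.8618, 21.08). Then |MR| = |R − M| = 21.10.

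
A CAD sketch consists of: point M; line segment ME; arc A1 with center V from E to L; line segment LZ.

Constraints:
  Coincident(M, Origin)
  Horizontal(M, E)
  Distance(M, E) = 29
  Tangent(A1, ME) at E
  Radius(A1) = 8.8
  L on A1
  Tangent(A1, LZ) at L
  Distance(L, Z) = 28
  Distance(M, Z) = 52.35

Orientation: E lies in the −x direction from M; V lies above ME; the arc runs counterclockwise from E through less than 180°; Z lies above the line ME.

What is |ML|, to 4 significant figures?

25.57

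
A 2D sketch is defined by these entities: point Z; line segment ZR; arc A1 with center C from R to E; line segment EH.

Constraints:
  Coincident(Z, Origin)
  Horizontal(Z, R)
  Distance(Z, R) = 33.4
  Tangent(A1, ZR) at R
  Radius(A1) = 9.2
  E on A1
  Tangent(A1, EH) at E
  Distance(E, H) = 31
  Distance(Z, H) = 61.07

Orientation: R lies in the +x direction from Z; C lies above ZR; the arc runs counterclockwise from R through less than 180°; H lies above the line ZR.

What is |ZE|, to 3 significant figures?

43.2

Checks: Z.y = 0.00, R.y = 0.00 ✓; |CE| = 9.200 ✓; ∠(CE, EH) = 90.00° ✓; |EH| = 31.00 ✓; |ZH| = 61.07 ✓.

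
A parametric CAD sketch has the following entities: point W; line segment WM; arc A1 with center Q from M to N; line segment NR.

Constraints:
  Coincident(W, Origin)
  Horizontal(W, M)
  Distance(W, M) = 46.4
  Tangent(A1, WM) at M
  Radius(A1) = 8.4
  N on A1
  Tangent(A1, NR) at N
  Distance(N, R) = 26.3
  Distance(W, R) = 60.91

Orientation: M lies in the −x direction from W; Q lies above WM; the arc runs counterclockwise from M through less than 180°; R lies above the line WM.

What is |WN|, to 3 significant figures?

40.5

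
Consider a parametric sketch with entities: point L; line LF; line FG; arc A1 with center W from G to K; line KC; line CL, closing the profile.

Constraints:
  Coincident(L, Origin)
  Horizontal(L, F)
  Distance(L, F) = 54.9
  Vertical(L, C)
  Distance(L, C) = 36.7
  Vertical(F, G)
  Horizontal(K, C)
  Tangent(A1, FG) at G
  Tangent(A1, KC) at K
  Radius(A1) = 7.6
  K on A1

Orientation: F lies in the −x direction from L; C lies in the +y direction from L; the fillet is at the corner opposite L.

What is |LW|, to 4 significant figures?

55.53

LC is vertical with |LC| = 36.7 and C on the +y side, so C = (0.000, 36.70). The virtual corner opposite L is at (-54.90, 36.70). Tangency of A1 to FG means the radius WG is perpendicular to FG and the tangent condition forces WK to be normal to KC, with radius 7.6, so the center W sits 7.6 in from both sides at W = (-47.30, 29.10). Then |LW| = |W − L| = 55.53.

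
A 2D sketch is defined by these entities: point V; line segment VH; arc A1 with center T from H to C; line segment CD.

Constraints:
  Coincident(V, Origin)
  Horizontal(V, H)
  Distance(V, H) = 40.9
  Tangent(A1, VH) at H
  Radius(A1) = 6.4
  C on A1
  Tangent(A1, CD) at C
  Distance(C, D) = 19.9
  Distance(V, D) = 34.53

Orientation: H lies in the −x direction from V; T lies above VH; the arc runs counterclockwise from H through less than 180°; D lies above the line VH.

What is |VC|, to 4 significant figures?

35.28

V is at the origin; V and H share the same y with |VH| = 40.9 and H on the −x side, so H = (-40.90, 0.000). Since A1 is tangent to VH there, TH ⟂ VH, so T = H + (0, 6.4) = (-40.90, 6.400). Since TC ⟂ CD (tangency), |TD| = √(6.4² + 19.9²) = 20.90 regardless of where C sits on A1. So D lies on both circle(V, 34.53) and circle(T, 20.90); the above-VH intersection is D = (-26.77, 21.81). C is the foot of the tangent from D: C = (-35.09, 3.727).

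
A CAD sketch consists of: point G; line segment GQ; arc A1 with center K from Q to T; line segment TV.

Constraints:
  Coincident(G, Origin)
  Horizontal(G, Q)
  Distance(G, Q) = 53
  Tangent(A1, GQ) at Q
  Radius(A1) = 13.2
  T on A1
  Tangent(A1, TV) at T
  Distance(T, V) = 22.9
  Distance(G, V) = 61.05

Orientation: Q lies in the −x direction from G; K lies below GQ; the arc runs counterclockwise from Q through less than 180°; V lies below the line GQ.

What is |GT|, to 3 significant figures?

66.5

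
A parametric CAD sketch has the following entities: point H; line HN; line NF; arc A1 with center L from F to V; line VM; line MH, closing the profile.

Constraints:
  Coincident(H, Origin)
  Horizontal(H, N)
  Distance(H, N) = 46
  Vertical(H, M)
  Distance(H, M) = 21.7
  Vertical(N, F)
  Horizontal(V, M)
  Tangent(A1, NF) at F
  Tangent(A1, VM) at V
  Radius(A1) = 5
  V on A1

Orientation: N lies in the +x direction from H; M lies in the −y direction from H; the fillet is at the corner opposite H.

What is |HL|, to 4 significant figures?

44.27

H is at the origin; HN is horizontal with |HN| = 46.0 and N on the +x side, so N = (46.00, 0.000). H and M share the same x with |HM| = 21.7 and M on the −y side, so M = (0.000, -21.70). The virtual corner opposite H is at (46.00, -21.70). The tangent condition forces LF to be normal to NF and since A1 is tangent to VM there, LV ⟂ VM, with radius 5.0, so the center L sits 5.0 in from both sides at L = (41.00, -16.70). Then |HL| = |L − H| = 44.27.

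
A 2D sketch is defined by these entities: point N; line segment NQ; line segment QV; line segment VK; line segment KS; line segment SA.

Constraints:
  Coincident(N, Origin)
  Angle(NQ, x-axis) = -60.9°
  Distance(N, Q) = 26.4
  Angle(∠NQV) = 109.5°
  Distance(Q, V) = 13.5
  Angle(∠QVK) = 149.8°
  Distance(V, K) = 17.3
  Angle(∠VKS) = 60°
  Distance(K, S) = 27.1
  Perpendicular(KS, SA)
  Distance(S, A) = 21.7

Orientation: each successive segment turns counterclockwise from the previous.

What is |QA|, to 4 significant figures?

6.735

N is at the origin; NQ runs at -60.9° with length 26.4, so Q = (12.84, -23.07). ∠NQV = 109.5° gives QV at 9.600° from the x-axis; with |QV| = 13.5, V = (26.15, -20.82). ∠QVK = 149.8° gives VK at 39.80° from the x-axis; with |VK| = 17.3, K = (39.44, -9.742). ∠VKS = 60.0° gives KS at 159.8° from the x-axis; with |KS| = 27.1, S = (14.01, -0.3847). The perpendicularity gives SA at right angles to KS, so SA runs at -110.2°; with |SA| = 21.7, A = (6.515, -20.75). Then |QA| = |A − Q| = 6.735.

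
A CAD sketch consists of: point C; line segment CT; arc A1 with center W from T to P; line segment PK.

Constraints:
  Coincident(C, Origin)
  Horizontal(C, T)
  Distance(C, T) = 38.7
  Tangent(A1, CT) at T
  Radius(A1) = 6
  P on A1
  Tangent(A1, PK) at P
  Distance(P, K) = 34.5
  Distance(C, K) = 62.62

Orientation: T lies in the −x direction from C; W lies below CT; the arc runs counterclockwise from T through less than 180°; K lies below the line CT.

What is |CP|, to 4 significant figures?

44.98

Checks: |WP| = 6.000 ✓; ∠(WP, PK) = 90.00° ✓; |PK| = 34.50 ✓; |CK| = 62.62 ✓.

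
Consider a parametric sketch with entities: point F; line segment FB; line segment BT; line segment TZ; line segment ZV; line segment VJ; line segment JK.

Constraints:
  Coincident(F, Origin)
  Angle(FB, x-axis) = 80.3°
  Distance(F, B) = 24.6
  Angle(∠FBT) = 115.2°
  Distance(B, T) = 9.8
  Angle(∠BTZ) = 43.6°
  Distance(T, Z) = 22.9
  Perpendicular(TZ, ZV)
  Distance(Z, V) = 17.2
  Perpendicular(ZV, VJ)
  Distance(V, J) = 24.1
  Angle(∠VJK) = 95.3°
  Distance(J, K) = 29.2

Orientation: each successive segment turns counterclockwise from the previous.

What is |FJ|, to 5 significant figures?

36.734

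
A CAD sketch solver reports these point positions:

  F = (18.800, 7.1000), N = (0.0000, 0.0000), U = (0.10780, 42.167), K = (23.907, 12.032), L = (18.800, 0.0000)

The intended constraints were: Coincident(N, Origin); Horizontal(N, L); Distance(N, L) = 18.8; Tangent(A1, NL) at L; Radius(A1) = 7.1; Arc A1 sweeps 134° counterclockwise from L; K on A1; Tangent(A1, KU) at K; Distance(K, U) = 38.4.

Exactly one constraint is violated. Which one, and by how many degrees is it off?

Tangent(A1, KU) at K — off by 5.70°.

N = (0.00, 0.00) ✓; N.y = 0.00, L.y = 0.00 ✓; |NL| = 18.80 ✓; ∠(FL, LN) = 90.00° ✓; |FL| = 7.100 ✓; bearing(F→K) − bearing(F→L) = 134.0° ✓; |FK| = 7.100 ✓; ∠(FK, KU) = 95.70° ✗; |KU| = 38.40 ✓.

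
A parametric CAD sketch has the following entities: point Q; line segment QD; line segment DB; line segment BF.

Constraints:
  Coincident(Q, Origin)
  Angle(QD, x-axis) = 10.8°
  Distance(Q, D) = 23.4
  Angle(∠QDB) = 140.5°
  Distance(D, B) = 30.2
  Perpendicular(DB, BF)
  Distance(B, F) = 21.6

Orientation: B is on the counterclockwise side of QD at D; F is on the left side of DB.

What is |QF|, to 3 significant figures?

48.7

∠QDB = 140.5°, so DB runs at 10.8° + (180° − 140.5°) = 50.3° from the x-axis; with |DB| = 30.2, B = D + 30.2·(cos 50.3°, sin 50.3°) = (42.3, 27.6). The perpendicularity gives BF at right angles to DB; with |BF| = 21.6 on the left of DB, F = B + 21.6·(-0.769, 0.639) = (25.7, 41.4). Then |QF| = |F − Q| = 48.7.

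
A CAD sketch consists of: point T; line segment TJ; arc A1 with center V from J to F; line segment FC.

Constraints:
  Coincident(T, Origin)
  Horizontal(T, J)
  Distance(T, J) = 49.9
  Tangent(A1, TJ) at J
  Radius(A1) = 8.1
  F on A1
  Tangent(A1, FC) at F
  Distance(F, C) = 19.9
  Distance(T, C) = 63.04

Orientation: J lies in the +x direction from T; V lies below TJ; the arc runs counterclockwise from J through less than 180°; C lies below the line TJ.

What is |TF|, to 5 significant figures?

45.566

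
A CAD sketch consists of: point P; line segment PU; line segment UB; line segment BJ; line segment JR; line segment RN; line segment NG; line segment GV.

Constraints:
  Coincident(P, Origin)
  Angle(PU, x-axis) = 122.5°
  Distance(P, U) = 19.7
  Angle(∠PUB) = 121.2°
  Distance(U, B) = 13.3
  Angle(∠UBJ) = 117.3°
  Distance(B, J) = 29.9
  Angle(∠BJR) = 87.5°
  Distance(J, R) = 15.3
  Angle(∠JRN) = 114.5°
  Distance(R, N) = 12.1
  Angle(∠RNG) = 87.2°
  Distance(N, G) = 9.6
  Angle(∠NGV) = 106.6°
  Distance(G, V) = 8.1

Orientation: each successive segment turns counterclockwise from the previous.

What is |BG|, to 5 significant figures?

18.339

P is at the origin; PU runs at 122.5° with length 19.7, so U = (-10.585, 16.615). ∠PUB = 121.2° gives UB at -178.70° from the x-axis; with |UB| = 13.3, B = (-23.881, 16.313). ∠UBJ = 117.3° gives BJ at -116.00° from the x-axis; with |BJ| = 29.9, J = (-36.989, -10.561). ∠BJR = 87.5° gives JR at -23.500° from the x-axis; with |JR| = 15.3, R = (-22.958, -16.662). ∠JRN = 114.5° gives RN at 42.000° from the x-axis; with |RN| = 12.1, N = (-13.966, -8.5653). ∠RNG = 87.2° gives NG at 134.80° from the x-axis; with |NG| = 9.6, G = (-20.730, -1.7534). Then |BG| = |G − B| = 18.339.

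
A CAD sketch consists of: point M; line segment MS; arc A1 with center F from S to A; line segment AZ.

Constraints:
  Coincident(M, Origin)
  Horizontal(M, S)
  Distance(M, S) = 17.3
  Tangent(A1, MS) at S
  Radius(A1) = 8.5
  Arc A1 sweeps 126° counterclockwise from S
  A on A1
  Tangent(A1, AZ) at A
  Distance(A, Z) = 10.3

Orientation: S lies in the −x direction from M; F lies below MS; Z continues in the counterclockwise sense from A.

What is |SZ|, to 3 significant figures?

21.8

On A1, S sits at bearing 90° from F; a 126° counterclockwise sweep puts A at bearing 216°, so A = F + 8.5·(cos 216°, sin 216°) = (-24.2, -13.5). A1 meets AZ tangentially, so FA is at right angles to AZ, so AZ runs along (−sin 216°, cos 216°); with |AZ| = 10.3, Z = (-18.1, -21.8). Then |SZ| = |Z − S| = 21.8.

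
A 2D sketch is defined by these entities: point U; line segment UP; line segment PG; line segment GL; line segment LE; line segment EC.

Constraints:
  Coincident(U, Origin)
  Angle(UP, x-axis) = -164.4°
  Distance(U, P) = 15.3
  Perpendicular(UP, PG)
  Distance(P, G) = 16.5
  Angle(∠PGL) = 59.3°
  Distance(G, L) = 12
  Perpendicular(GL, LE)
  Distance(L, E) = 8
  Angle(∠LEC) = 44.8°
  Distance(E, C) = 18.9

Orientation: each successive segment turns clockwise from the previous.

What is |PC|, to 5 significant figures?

21.886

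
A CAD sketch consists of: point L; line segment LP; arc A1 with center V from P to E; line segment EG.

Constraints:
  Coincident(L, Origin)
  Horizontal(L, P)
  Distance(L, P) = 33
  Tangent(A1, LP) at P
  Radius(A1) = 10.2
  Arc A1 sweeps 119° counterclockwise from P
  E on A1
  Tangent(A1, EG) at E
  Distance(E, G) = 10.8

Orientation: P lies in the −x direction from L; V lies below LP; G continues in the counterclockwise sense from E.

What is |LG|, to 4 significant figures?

44.16

L is at the origin; L and P share the same y with |LP| = 33.0 and P on the −x side, so P = (-33.00, 0.000). Tangency of A1 to LP means the radius VP is perpendicular to LP, so V = P + (0, -10.2) = (-33.00, -10.20). On A1, P sits at bearing 90° from V; a 119° counterclockwise sweep puts E at bearing 209°, so E = V + 10.2·(cos 209°, sin 209°) = (-41.92, -15.15). A1 meets EG tangentially, so VE is at right angles to EG, so EG runs along (−sin 209°, cos 209°); with |EG| = 10.8, G = (-36.69, -24.59). Then |LG| = |G − L| = 44.16.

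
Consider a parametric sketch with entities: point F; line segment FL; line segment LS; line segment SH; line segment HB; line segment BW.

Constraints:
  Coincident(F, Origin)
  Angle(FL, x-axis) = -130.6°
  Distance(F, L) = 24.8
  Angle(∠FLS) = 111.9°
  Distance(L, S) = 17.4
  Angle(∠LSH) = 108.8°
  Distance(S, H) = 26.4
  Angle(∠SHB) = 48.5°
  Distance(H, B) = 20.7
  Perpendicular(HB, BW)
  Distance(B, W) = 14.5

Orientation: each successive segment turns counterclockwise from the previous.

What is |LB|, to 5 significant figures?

18.317

F is at the origin; FL runs at -130.6° with length 24.8, so L = (-16.139, -18.830). ∠FLS = 111.9° gives LS at -62.500° from the x-axis; with |LS| = 17.4, S = (-8.1048, -34.264). ∠LSH = 108.8° gives SH at 8.7000° from the x-axis; with |SH| = 26.4, H = (17.991, -30.271). ∠SHB = 48.5° gives HB at 140.20° from the x-axis; with |HB| = 20.7, B = (2.0880, -17.020). Then |LB| = |B − L| = 18.317.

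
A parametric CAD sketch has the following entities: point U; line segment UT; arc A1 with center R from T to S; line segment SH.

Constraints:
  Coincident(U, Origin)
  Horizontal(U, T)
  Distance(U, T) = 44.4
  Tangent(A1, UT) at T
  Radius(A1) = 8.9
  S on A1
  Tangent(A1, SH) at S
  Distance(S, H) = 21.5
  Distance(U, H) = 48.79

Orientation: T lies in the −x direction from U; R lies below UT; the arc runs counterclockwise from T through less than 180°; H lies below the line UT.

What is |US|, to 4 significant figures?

53.29

U is at the origin; U and T share the same y with |UT| = 44.4 and T on the −x side, so T = (-44.40, 0.000). Tangency of A1 to UT means the radius RT is perpendicular to UT, so R = T + (0, -8.9) = (-44.40, -8.900). Since RS ⟂ SH (tangency), |RH| = √(8.9² + 21.5²) = 23.27 regardless of where S sits on A1. So H lies on both circle(U, 48.79) and circle(R, 23.27); the below-UT intersection is H = (-37.56, -31.14). S is the foot of the tangent from H: S = (-51.26, -14.57).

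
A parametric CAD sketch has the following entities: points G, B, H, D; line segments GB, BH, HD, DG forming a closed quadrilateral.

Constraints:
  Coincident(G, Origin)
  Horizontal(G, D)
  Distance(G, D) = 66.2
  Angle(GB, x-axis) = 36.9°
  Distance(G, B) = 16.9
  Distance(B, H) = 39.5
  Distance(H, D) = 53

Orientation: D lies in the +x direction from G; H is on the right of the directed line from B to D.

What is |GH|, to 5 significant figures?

35.745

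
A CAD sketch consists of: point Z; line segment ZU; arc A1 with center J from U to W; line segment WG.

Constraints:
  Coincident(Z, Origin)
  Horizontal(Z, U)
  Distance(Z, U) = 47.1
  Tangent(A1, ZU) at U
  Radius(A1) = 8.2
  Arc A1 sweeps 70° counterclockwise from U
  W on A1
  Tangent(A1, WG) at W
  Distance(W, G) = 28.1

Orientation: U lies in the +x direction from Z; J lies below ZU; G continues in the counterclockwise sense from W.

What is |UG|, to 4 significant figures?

36.21

On A1, U sits at bearing 90° from J; a 70° counterclockwise sweep puts W at bearing 160°, so W = J + 8.2·(cos 160°, sin 160°) = (39.39, -5.395). Since A1 is tangent to WG there, JW ⟂ WG, so WG runs along (−sin 160°, cos 160°); with |WG| = 28.1, G = (29.78, -31.80). Then |UG| = |G − U| = 36.21.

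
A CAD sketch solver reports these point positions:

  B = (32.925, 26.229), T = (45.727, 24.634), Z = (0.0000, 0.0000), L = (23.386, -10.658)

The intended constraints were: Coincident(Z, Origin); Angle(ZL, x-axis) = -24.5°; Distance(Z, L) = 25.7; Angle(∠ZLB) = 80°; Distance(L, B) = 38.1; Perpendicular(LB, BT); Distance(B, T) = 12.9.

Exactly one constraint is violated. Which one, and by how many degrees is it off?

Perpendicular(LB, BT) — off by 7.40°.

Z = (0.00, 0.00) ✓; ZL at -24.50° ✓; |ZL| = 25.70 ✓; ∠ZLB = 80.00° ✓; |LB| = 38.10 ✓; ∠(LB, BT) = 82.60° ✗; |BT| = 12.90 ✓.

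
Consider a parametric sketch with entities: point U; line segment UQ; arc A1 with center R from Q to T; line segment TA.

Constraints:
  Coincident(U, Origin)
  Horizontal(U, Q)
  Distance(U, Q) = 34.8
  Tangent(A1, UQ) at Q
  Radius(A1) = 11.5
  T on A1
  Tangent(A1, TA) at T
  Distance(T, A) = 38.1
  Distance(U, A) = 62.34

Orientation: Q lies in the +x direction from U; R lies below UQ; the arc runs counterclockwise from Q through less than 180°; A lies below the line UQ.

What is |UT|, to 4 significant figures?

28.17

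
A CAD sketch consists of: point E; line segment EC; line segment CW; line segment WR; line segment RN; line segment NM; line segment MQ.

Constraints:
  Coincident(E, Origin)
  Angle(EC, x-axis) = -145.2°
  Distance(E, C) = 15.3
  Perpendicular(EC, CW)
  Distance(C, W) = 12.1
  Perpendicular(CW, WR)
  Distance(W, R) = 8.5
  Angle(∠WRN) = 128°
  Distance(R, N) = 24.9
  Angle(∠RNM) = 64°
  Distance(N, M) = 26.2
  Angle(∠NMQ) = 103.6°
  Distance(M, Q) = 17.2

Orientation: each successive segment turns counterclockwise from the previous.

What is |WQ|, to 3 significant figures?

13.3

E is at the origin; EC runs at -145.2° with length 15.3, so C = (-12.6, -8.73). The perpendicularity gives CW at right angles to EC, so CW runs at -55.2°; with |CW| = 12.1, W = (-5.66, -18.7). CW ⟂ WR, so WR runs at 34.8°; with |WR| = 8.5, R = (1.32, -13.8). ∠WRN = 128.0° gives RN at 86.8° from the x-axis; with |RN| = 24.9, N = (2.71, 11.0). ∠RNM = 64.0° gives NM at -157° from the x-axis; with |NM| = 26.2, M = (-21.4, 0.892). ∠NMQ = 103.6° gives MQ at -80.8° from the x-axis; with |MQ| = 17.2, Q = (-18.7, -16.1). Then |WQ| = |Q − W| = 13.3.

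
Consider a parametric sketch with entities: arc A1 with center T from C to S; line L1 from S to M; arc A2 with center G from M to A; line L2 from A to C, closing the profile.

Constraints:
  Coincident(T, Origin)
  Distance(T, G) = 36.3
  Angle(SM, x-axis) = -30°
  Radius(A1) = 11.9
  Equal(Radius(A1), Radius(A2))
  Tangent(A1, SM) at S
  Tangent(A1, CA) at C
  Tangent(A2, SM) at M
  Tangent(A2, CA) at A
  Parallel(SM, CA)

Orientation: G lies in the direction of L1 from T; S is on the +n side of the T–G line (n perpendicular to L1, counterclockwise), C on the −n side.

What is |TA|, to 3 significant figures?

38.2

The slot axis is L1's direction at -30.0°, so u = (cos -30.0°, sin -30.0°) = (0.866, -0.500) and n = (−sin -30.0°, cos -30.0°) = (0.500, 0.866). T is at the origin and G lies 36.3 along u from T, so G = 36.3·u = (31.4, -18.1). Tangency of A1 to both parallel lines with radius 11.9 puts S and C at T ± 11.9·n: S = (5.95, 10.3), C = (-5.95, -10.3). Equal radii place M and A the same way about G: M = G + 11.9·n = (37.4, -7.84), A = G − 11.9·n = (25.5, -28.5). Then |TA| = |A − T| = 38.2.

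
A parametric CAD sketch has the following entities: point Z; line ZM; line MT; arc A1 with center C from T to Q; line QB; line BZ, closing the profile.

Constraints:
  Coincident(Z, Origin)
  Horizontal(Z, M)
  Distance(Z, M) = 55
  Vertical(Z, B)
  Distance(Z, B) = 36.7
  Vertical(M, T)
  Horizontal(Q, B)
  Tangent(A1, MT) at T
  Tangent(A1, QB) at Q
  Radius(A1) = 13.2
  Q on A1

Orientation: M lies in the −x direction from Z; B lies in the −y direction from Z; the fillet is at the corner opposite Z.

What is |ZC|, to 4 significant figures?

47.95

Z and B share the same x with |ZB| = 36.7 and B on the −y side, so B = (0.000, -36.70). The virtual corner opposite Z is at (-55.00, -36.70). Tangency of A1 to MT means the radius CT is perpendicular to MT and tangency of A1 to QB means the radius CQ is perpendicular to QB, with radius 13.2, so the center C sits 13.2 in from both sides at C = (-41.80, -23.50). Then |ZC| = |C − Z| = 47.95.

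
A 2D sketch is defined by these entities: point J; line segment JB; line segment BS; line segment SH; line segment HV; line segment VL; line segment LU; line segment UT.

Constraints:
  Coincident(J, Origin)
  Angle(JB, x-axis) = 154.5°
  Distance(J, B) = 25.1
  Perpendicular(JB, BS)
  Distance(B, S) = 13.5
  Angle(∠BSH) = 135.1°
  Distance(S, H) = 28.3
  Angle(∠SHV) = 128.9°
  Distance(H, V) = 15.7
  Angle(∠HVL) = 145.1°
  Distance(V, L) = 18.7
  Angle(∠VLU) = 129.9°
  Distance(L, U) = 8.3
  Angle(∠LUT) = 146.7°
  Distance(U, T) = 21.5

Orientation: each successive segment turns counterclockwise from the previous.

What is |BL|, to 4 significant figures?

53.47

∠SHV = 128.9° gives HV at -19.50° from the x-axis; with |HV| = 15.7, V = (-4.267, -33.31). ∠HVL = 145.1° gives VL at 15.40° from the x-axis; with |VL| = 18.7, L = (13.76, -28.35). Then |BL| = |L − B| = 53.47.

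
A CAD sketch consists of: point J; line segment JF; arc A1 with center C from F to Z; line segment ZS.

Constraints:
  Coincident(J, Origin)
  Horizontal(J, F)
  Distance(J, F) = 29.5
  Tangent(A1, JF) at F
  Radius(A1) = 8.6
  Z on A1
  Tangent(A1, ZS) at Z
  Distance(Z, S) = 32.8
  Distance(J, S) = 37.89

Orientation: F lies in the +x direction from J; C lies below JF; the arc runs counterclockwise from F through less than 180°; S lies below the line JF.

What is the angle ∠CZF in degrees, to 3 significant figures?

55.0°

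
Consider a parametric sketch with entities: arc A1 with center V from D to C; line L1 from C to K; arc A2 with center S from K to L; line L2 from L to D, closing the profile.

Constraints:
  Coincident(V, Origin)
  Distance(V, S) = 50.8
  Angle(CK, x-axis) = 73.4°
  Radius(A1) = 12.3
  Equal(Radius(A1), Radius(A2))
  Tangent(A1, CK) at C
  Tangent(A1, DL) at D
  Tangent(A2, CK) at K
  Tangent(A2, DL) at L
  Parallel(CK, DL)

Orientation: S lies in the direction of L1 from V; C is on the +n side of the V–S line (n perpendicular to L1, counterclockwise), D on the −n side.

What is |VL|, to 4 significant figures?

52.27

The slot axis is L1's direction at 73.4°, so u = (cos 73.4°, sin 73.4°) = (0.2857, 0.9583) and n = (−sin 73.4°, cos 73.4°) = (-0.9583, 0.2857). V is at the origin and S lies 50.8 along u from V, so S = 50.8·u = (14.51, 48.68). Tangency of A1 to both parallel lines with radius 12.3 puts C and D at V ± 12.3·n: C = (-11.79, 3.514), D = (11.79, -3.514). Equal radii place K and L the same way about S: K = S + 12.3·n = (2.726, 52.20), L = S − 12.3·n = (26.30, 45.17). Then |VL| = |L − V| = 52.27.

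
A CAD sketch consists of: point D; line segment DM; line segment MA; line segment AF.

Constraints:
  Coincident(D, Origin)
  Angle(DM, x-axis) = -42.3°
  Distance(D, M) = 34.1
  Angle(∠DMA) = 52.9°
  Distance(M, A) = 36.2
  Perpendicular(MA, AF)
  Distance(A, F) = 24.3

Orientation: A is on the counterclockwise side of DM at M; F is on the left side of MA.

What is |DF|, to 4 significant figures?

15.90

D is at the origin; DM runs at -42.3° with length 34.1, so M = 34.1·(cos -42.3°, sin -42.3°) = (25.22, -22.95). ∠DMA = 52.9°, so MA runs at -42.3° + (180° − 52.9°) = 84.80° from the x-axis; with |MA| = 36.2, A = M + 36.2·(cos 84.80°, sin 84.80°) = (28.50, 13.10). MA is perpendicular to AF; with |AF| = 24.3 on the left of MA, F = A + 24.3·(-0.9959, 0.09063) = (4.302, 15.30). Then |DF| = |F − D| = 15.90.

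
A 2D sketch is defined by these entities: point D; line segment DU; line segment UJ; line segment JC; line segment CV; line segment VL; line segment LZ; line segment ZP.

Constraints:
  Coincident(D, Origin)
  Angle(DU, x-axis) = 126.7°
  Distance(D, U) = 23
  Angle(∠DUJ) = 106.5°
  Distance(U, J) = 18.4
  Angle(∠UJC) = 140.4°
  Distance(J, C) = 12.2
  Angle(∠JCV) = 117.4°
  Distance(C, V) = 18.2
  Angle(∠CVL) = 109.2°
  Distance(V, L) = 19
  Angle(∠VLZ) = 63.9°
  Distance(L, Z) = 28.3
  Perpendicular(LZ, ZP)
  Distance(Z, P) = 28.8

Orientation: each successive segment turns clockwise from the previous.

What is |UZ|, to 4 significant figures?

14.40

D is at the origin; DU runs at 126.7° with length 23.0, so U = (-13.75, 18.44). ∠DUJ = 106.5° gives UJ at 53.20° from the x-axis; with |UJ| = 18.4, J = (-2.723, 33.17). ∠UJC = 140.4° gives JC at 13.60° from the x-axis; with |JC| = 12.2, C = (9.135, 36.04). ∠JCV = 117.4° gives CV at -49.00° from the x-axis; with |CV| = 18.2, V = (21.07, 22.31). ∠CVL = 109.2° gives VL at -119.8° from the x-axis; with |VL| = 19.0, L = (11.63, 5.820). ∠VLZ = 63.9° gives LZ at 124.1° from the x-axis; with |LZ| = 28.3, Z = (-4.234, 29.25). Then |UZ| = |Z − U| = 14.40.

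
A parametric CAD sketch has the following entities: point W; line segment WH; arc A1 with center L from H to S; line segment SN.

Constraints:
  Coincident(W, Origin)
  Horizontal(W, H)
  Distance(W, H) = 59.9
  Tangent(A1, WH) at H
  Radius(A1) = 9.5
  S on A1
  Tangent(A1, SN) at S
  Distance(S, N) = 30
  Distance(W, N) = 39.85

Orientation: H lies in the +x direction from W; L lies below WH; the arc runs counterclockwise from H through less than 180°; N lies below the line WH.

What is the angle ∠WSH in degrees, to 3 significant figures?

155°

W is at the origin; WH is horizontal with |WH| = 59.9 and H on the +x side, so H = (59.9, 0.00). A1 meets WH tangentially, so LH is at right angles to WH, so L = H + (0, -9.5) = (59.9, -9.50). Since LS ⟂ SN (tangency), |LN| = √(9.5² + 30.0²) = 31.5 regardless of where S sits on A1. So N lies on both circle(W, 39.85) and circle(L, 31.5); the below-WH intersection is N = (31.9, -23.9). S is the foot of the tangent from N: S = (53.2, -2.75).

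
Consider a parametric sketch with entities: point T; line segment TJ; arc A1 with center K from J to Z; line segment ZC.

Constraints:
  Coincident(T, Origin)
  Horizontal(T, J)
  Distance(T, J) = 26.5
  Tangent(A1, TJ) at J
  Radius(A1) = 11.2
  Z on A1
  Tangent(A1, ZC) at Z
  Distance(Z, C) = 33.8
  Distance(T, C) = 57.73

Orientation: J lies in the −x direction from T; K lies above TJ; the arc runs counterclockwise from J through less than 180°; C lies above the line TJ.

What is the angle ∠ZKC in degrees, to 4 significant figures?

71.67°

T is at the origin; T and J share the same y with |TJ| = 26.5 and J on the −x side, so J = (-26.50, 0.000). The tangent condition forces KJ to be normal to TJ, so K = J + (0, 11.2) = (-26.50, 11.20). Since KZ ⟂ ZC (tangency), |KC| = √(11.2² + 33.8²) = 35.61 regardless of where Z sits on A1. So C lies on both circle(T, 57.73) and circle(K, 35.61); the above-TJ intersection is C = (-35.26, 45.71). Z is the foot of the tangent from C: Z = (-17.06, 17.23).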